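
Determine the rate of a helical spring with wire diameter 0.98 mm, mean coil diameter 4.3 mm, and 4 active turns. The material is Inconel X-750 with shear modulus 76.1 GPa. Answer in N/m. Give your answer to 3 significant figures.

27600 N/m

k = Gd⁴/(8D³N_a) = (76.1×10³ × 0.98⁴) / (8 × 4.3³ × 4)
  = 70192.2 / 2544.22 = 27.589 N/mm = 27589 N/m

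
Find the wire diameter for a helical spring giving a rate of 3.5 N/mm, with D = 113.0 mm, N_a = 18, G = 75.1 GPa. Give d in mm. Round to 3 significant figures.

d = (8D³N_a·k / G)^(1/4) = (8·113.0³·18·3.5 / (75.1×10³))^0.25
  = (9683.4)^0.25 = 9.9199 mm

9.92 mm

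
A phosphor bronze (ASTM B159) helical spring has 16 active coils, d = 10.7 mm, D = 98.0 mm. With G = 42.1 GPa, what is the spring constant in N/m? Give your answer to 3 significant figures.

k = Gd⁴/(8D³N_a) = (42.1×10³ × 10.7⁴) / (8 × 98.0³ × 16)
  = 5.51845e+08 / 1.20473e+08 = 4.5807 N/mm = 4580.7 N/m

4580 N/m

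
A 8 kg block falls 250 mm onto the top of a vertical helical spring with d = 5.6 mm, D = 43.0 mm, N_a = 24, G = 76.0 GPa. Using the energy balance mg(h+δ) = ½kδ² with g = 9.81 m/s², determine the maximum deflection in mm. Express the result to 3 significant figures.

k = Gd⁴/(8D³N_a) = (76.0×10³)(5.6⁴)/(8·43.0³·24) = 4.8962 N/mm
W = mg = 8 × 9.81 = 78.48 N
½kδ² − Wδ − Wh = 0 → δ = (W + √(W² + 2kWh))/k
δ = (78.48 + √(6159.1 + 192127))/4.8962 = (78.48 + 445.29)/4.8962 = 106.98 mm

107 mm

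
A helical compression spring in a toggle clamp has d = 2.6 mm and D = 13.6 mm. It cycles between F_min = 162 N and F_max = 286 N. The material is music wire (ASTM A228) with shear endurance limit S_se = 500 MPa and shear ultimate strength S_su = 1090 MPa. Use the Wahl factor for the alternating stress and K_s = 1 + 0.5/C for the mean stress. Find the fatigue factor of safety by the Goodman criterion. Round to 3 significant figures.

C = D/d = 13.6/2.6 = 5.2308; K_W = (4C−1)/(4C−4)+0.615/C = 1.2948; K_s = 1+0.5/C = 1.0956
F_a = (F_max−F_min)/2 = 62 N; F_m = (F_max+F_min)/2 = 224 N
τ_a = K_W·8F_aD/(πd³) = 1.2948 × 122.17 = 158.19 MPa
τ_m = K_s·8F_mD/(πd³) = 1.0956 × 441.37 = 483.56 MPa
Goodman: 1/n_f = τ_a/S_se + τ_m/S_su = 158.19/500 + 483.56/1090 = 0.31637 + 0.44364 = 0.76001
n_f = 1/0.76001 = 1.316

1.32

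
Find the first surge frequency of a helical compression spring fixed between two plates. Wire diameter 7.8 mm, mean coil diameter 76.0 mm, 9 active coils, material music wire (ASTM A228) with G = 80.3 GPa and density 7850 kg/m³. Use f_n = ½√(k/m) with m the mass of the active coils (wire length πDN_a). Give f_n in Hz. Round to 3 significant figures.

54.0 Hz

k = Gd⁴/(8D³N_a) = (80.3×10³)(7.8⁴)/(8·76.0³·9) = 9.4042 N/mm = 9404.2 N/m
Wire length L = πDN_a = π·76.0·9 = 2148.8 mm
m = ρ·(πd²/4)·L = 7850 × 47.784×10⁻⁶ m² × 2.1488 m = 0.80604 kg
f_n = ½√(k/m) = 0.5·√(9404.2/0.80604) = 0.5·√(11667) = 54.007 Hz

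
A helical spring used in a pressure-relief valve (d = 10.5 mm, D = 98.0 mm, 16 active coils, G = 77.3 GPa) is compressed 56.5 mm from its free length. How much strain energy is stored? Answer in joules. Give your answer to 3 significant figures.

k = Gd⁴/(8D³N_a) = (77.3×10³)(10.5⁴)/(8·98.0³·16) = 7.7992 N/mm
U = ½kδ² = 0.5 × 7.7992 × 56.5² = 12448 N·mm = 12.448 J

12.4 J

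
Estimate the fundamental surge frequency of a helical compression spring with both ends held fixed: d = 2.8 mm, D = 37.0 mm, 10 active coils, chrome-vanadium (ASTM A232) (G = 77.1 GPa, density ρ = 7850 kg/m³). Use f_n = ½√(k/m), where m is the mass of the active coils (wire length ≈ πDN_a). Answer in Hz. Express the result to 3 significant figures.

k = Gd⁴/(8D³N_a) = (77.1×10³)(2.8⁴)/(8·37.0³·10) = 1.1695 N/mm = 1169.5 N/m
Wire length L = πDN_a = π·37.0·10 = 1162.4 mm
m = ρ·(πd²/4)·L = 7850 × 6.1575×10⁻⁶ m² × 1.1624 m = 0.056186 kg
f_n = ½√(k/m) = 0.5·√(1169.5/0.056186) = 0.5·√(20814) = 72.136 Hz

72.1 Hz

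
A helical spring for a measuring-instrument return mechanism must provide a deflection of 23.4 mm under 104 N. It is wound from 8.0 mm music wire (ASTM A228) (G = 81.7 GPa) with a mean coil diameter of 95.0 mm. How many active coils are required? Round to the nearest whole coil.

Required rate k = F/δ = 104/23.4 = 4.4444 N/mm
N_a = Gd⁴/(8D³k) = (81.7×10³ × 8.0⁴)/(8 × 95.0³ × 4.4444)
    = 3.34643e+08 / 3.04844e+07 = 10.98 → 11 coils

11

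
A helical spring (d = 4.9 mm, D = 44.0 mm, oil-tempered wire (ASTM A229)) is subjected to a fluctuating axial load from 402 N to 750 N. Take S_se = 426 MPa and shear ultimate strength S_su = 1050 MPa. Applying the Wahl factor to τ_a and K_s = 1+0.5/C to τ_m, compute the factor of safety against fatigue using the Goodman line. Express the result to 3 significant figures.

C = D/d = 44.0/4.9 = 8.9796; K_W = (4C−1)/(4C−4)+0.615/C = 1.1625; K_s = 1+0.5/C = 1.0557
F_a = (F_max−F_min)/2 = 174 N; F_m = (F_max+F_min)/2 = 576 N
τ_a = K_W·8F_aD/(πd³) = 1.1625 × 165.71 = 192.64 MPa
τ_m = K_s·8F_mD/(πd³) = 1.0557 × 548.56 = 579.11 MPa
Goodman: 1/n_f = τ_a/S_se + τ_m/S_su = 192.64/426 + 579.11/1050 = 0.45220 + 0.55153 = 1.0037
n_f = 1/1.0037 = 0.9963

0.996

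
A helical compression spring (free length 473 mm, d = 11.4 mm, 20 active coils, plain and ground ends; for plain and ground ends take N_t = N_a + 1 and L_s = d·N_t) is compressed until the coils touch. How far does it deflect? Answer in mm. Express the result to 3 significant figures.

234 mm

N_t = 21; L_s = 11.4·21 = 239.4 mm
δ_solid = L₀ − L_s = 473 − 239.4 = 233.6 mm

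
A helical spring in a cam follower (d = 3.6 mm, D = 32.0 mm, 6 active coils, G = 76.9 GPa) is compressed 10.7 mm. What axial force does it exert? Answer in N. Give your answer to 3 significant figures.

k = Gd⁴/(8D³N_a) = (76.9×10³)(3.6⁴)/(8·32.0³·6) = 8.2119 N/mm
F = k·δ = 8.2119 × 10.7 = 87.868 N

87.9 N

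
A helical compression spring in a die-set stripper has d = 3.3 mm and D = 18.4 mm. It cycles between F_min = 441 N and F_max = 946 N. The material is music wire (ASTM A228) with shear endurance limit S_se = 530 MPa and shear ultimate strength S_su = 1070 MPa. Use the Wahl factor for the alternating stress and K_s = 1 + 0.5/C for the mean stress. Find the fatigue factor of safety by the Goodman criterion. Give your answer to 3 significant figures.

C = D/d = 18.4/3.3 = 5.5758; K_W = (4C−1)/(4C−4)+0.615/C = 1.2742; K_s = 1+0.5/C = 1.0897
F_a = (F_max−F_min)/2 = 252.5 N; F_m = (F_max+F_min)/2 = 693.5 N
τ_a = K_W·8F_aD/(πd³) = 1.2742 × 329.21 = 419.49 MPa
τ_m = K_s·8F_mD/(πd³) = 1.0897 × 904.2 = 985.28 MPa
Goodman: 1/n_f = τ_a/S_se + τ_m/S_su = 419.49/530 + 985.28/1070 = 0.79148 + 0.92082 = 1.7123
n_f = 1/1.7123 = 0.584

0.584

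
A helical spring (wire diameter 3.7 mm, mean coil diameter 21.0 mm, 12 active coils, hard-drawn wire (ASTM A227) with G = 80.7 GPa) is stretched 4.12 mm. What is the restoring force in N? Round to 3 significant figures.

70.1 N

k = Gd⁴/(8D³N_a) = (80.7×10³)(3.7⁴)/(8·21.0³·12) = 17.012 N/mm
F = k·δ = 17.012 × 4.12 = 70.089 N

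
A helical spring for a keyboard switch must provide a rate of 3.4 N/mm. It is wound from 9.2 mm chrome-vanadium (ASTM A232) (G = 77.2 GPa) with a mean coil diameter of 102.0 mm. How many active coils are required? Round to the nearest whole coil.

19

N_a = Gd⁴/(8D³k) = (77.2×10³ × 9.2⁴)/(8 × 102.0³ × 3.4)
    = 5.53055e+08 / 2.88649e+07 = 19.16 → 19 coils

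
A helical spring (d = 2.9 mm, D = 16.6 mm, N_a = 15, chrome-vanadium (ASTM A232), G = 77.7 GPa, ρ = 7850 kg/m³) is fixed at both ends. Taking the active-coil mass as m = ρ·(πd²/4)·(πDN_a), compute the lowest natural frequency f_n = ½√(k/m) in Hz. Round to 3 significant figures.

k = Gd⁴/(8D³N_a) = (77.7×10³)(2.9⁴)/(8·16.6³·15) = 10.012 N/mm = 10012 N/m
Wire length L = πDN_a = π·16.6·15 = 782.26 mm
m = ρ·(πd²/4)·L = 7850 × 6.6052×10⁻⁶ m² × 0.78226 m = 0.040561 kg
f_n = ½√(k/m) = 0.5·√(10012/0.040561) = 0.5·√(2.4683e+05) = 248.41 Hz

248 Hz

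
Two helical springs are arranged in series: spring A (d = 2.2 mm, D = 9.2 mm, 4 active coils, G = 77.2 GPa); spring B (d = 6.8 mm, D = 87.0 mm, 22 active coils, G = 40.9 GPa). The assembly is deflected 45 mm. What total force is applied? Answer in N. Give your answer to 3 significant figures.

33.6 N

k_A = Gd⁴/(8D³N_a) = (77.2×10³)(2.2⁴)/(8·9.2³·4) = 72.576 N/mm
k_B = Gd⁴/(8D³N_a) = (40.9×10³)(6.8⁴)/(8·87.0³·22) = 0.75455 N/mm
Series: 1/k_eq = 1/72.576 + 1/0.75455 = 1.3391; k_eq = 0.74679 N/mm
F = k_eq·δ = 0.74679·45 = 33.605 N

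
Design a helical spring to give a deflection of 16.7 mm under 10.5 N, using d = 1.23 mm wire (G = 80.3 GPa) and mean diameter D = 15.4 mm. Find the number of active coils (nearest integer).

10

Required rate k = F/δ = 10.5/16.7 = 0.62874 N/mm
N_a = Gd⁴/(8D³k) = (80.3×10³ × 1.23⁴)/(8 × 15.4³ × 0.62874)
    = 183796 / 18370.7 = 10 → 10 coils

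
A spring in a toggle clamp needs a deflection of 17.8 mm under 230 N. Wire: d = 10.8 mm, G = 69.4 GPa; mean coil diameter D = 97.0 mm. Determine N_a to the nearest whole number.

10

Required rate k = F/δ = 230/17.8 = 12.921 N/mm
N_a = Gd⁴/(8D³k) = (69.4×10³ × 10.8⁴)/(8 × 97.0³ × 12.921)
    = 9.44179e+08 / 9.43437e+07 = 10.01 → 10 coils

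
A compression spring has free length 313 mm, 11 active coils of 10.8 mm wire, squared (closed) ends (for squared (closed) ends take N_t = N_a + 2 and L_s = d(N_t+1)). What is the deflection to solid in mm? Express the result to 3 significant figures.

N_t = 13; L_s = 10.8·14 = 151.2 mm
δ_solid = L₀ − L_s = 313 − 151.2 = 161.8 mm

162 mm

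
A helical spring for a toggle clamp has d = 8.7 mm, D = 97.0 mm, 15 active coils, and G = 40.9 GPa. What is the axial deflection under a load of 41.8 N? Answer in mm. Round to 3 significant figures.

19.5 mm

k = Gd⁴/(8D³N_a) = (40.9×10³)(8.7⁴)/(8·97.0³·15) = 2.1395 N/mm
δ = F/k = 41.8 / 2.1395 = 19.538 mm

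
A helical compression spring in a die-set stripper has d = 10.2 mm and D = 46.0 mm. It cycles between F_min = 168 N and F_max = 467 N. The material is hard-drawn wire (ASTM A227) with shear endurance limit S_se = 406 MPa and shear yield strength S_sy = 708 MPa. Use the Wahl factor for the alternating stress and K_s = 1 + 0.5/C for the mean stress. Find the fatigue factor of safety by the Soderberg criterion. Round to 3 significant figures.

9.10

C = D/d = 46.0/10.2 = 4.5098; K_W = (4C−1)/(4C−4)+0.615/C = 1.3501; K_s = 1+0.5/C = 1.1109
F_a = (F_max−F_min)/2 = 149.5 N; F_m = (F_max+F_min)/2 = 317.5 N
τ_a = K_W·8F_aD/(πd³) = 1.3501 × 16.502 = 22.279 MPa
τ_m = K_s·8F_mD/(πd³) = 1.1109 × 35.046 = 38.932 MPa
Soderberg: 1/n_f = τ_a/S_se + τ_m/S_sy = 22.279/406 + 38.932/708 = 0.05487 + 0.05499 = 0.10986
n_f = 1/0.10986 = 9.102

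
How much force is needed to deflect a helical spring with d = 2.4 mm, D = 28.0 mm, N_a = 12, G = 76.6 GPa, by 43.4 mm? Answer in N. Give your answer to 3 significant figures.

k = Gd⁴/(8D³N_a) = (76.6×10³)(2.4⁴)/(8·28.0³·12) = 1.2059 N/mm
F = k·δ = 1.2059 × 43.4 = 52.338 N

52.3 N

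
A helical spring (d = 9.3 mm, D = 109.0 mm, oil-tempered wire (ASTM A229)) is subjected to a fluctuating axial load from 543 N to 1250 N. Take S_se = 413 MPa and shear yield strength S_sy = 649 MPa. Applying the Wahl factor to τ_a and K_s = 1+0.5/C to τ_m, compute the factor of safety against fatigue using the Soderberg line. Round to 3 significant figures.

C = D/d = 109.0/9.3 = 11.7204; K_W = (4C−1)/(4C−4)+0.615/C = 1.1224; K_s = 1+0.5/C = 1.0427
F_a = (F_max−F_min)/2 = 353.5 N; F_m = (F_max+F_min)/2 = 896.5 N
τ_a = K_W·8F_aD/(πd³) = 1.1224 × 121.99 = 136.92 MPa
τ_m = K_s·8F_mD/(πd³) = 1.0427 × 309.36 = 322.56 MPa
Soderberg: 1/n_f = τ_a/S_se + τ_m/S_sy = 136.92/413 + 322.56/649 = 0.33153 + 0.49701 = 0.82854
n_f = 1/0.82854 = 1.207

1.21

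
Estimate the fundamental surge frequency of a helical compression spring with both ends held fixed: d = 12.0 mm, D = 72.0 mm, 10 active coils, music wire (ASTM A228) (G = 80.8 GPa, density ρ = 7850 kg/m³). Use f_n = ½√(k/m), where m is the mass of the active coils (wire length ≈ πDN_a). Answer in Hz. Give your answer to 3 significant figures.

83.6 Hz

k = Gd⁴/(8D³N_a) = (80.8×10³)(12.0⁴)/(8·72.0³·10) = 56.111 N/mm = 56111 N/m
Wire length L = πDN_a = π·72.0·10 = 2261.9 mm
m = ρ·(πd²/4)·L = 7850 × 113.1×10⁻⁶ m² × 2.2619 m = 2.0082 kg
f_n = ½√(k/m) = 0.5·√(56111/2.0082) = 0.5·√(27941) = 83.578 Hz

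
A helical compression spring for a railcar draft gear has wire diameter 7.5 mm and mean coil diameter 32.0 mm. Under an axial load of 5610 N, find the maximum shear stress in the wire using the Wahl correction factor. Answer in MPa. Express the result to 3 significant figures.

Spring index C = D/d = 32.0/7.5 = 4.2667
K_W = (4C−1)/(4C−4) + 0.615/C = 16.067/13.067 + 0.1441 = 1.3737
τ₀ = 8FD/(πd³) = 8·5610·32.0/(π·7.5³) = 1.43616e+06/1325.4 = 1083.6 MPa
τ_max = K·τ₀ = 1.3737 × 1083.6 = 1488.6 MPa

1490 MPa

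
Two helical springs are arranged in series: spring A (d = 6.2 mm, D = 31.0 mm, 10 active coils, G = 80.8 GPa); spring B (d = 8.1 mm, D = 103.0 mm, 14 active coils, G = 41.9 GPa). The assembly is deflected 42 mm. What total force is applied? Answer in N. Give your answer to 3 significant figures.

k_A = Gd⁴/(8D³N_a) = (80.8×10³)(6.2⁴)/(8·31.0³·10) = 50.096 N/mm
k_B = Gd⁴/(8D³N_a) = (41.9×10³)(8.1⁴)/(8·103.0³·14) = 1.4738 N/mm
Series: 1/k_eq = 1/50.096 + 1/1.4738 = 0.6985; k_eq = 1.4316 N/mm
F = k_eq·δ = 1.4316·42 = 60.129 N

60.1 N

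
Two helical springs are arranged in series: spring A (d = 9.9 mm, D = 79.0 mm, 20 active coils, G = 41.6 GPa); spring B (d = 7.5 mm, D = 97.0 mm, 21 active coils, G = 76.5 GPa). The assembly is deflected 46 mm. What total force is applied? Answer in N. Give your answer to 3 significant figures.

k_A = Gd⁴/(8D³N_a) = (41.6×10³)(9.9⁴)/(8·79.0³·20) = 5.0656 N/mm
k_B = Gd⁴/(8D³N_a) = (76.5×10³)(7.5⁴)/(8·97.0³·21) = 1.5786 N/mm
Series: 1/k_eq = 1/5.0656 + 1/1.5786 = 0.83087; k_eq = 1.2036 N/mm
F = k_eq·δ = 1.2036·46 = 55.364 N

55.4 N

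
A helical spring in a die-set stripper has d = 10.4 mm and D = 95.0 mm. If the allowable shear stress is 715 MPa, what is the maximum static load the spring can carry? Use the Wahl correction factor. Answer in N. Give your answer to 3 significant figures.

C = D/d = 95.0/10.4 = 9.1346
K_W = (4C−1)/(4C−4) + 0.615/C = 35.538/32.538 + 0.0673 = 1.1595
τ_max = K·8FD/(πd³) → F_max = τ_allow·πd³/(8DK)
F_max = 715·π·10.4³/(8·95.0·1.1595) = 2.5267e+06/881.24 = 2867.2 N

2870 N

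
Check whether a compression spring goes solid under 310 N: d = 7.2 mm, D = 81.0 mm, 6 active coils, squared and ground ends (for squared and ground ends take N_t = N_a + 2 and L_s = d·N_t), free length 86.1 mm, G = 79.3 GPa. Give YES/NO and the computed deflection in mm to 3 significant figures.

k = Gd⁴/(8D³N_a) = (79.3×10³)(7.2⁴)/(8·81.0³·6) = 8.3542 N/mm
N_t = 8; L_s = 7.2·8 = 57.6 mm; δ_solid = L₀ − L_s = 86.1 − 57.6 = 28.5 mm
δ = F/k = 310/8.3542 = 37.107 mm
δ ≥ δ_solid → spring goes solid

YES, δ = 37.1 mm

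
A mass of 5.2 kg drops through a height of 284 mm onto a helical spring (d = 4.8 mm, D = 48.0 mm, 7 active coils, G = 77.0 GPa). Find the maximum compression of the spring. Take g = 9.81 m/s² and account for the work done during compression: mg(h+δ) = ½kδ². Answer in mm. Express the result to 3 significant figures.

74.4 mm

k = Gd⁴/(8D³N_a) = (77.0×10³)(4.8⁴)/(8·48.0³·7) = 6.6 N/mm
W = mg = 5.2 × 9.81 = 51.012 N
½kδ² − Wδ − Wh = 0 → δ = (W + √(W² + 2kWh))/k
δ = (51.012 + √(2602.2 + 191234))/6.6 = (51.012 + 440.27)/6.6 = 74.436 mm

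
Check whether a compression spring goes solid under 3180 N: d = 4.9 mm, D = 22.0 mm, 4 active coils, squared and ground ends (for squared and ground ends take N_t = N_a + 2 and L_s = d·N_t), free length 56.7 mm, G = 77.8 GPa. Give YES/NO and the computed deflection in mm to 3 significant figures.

k = Gd⁴/(8D³N_a) = (77.8×10³)(4.9⁴)/(8·22.0³·4) = 131.63 N/mm
N_t = 6; L_s = 4.9·6 = 29.4 mm; δ_solid = L₀ − L_s = 56.7 − 29.4 = 27.3 mm
δ = F/k = 3180/131.63 = 24.159 mm
δ < δ_solid → spring does not go solid

NO, δ = 24.2 mm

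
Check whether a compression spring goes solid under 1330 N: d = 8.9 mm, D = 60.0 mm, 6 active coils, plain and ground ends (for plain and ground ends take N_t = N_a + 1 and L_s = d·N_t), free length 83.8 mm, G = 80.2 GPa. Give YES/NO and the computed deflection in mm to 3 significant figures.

YES, δ = 27.4 mm

k = Gd⁴/(8D³N_a) = (80.2×10³)(8.9⁴)/(8·60.0³·6) = 48.533 N/mm
N_t = 7; L_s = 8.9·7 = 62.3 mm; δ_solid = L₀ − L_s = 83.8 − 62.3 = 21.5 mm
δ = F/k = 1330/48.533 = 27.404 mm
δ ≥ δ_solid → spring goes solid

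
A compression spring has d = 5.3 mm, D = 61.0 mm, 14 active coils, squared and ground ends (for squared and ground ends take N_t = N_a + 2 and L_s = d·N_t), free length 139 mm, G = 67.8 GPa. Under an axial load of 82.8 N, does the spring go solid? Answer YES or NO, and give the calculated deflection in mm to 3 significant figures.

NO, δ = 39.3 mm

k = Gd⁴/(8D³N_a) = (67.8×10³)(5.3⁴)/(8·61.0³·14) = 2.1044 N/mm
N_t = 16; L_s = 5.3·16 = 84.8 mm; δ_solid = L₀ − L_s = 139 − 84.8 = 54.2 mm
δ = F/k = 82.8/2.1044 = 39.346 mm
δ < δ_solid → spring does not go solid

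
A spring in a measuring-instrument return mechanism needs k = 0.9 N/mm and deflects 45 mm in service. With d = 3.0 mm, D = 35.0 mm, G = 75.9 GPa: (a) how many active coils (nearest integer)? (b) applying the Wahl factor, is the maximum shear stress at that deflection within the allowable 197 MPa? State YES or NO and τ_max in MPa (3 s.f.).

N_a = Gd⁴/(8D³k) = (75.9×10³)(3.0⁴)/(8·35.0³·0.9) = 19.92 → N_a = 20
Actual rate k = Gd⁴/(8D³·20) = 0.8962 N/mm
Working load F = kδ = 0.8962·45 = 40.329 N
C = 35.0/3.0 = 11.6667; K_W = (4C−1)/(4C−4)+0.615/C = 1.1230
τ_max = K_W·8FD/(πd³) = 1.1230·133.12 = 149.5 MPa
τ_max ≤ 197 MPa → acceptable

(a) 20 coils; (b) YES, τ_max = 150 MPa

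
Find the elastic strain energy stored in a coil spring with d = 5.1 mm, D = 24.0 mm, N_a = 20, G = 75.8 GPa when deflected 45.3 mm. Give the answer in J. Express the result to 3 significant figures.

k = Gd⁴/(8D³N_a) = (75.8×10³)(5.1⁴)/(8·24.0³·20) = 23.184 N/mm
U = ½kδ² = 0.5 × 23.184 × 45.3² = 23788 N·mm = 23.788 J

23.8 J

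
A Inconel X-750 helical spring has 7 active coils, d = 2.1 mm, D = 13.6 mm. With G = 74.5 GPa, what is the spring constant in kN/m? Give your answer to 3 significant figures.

k = Gd⁴/(8D³N_a) = (74.5×10³ × 2.1⁴) / (8 × 13.6³ × 7)
  = 1.44888e+06 / 140866 = 10.286 N/mm

10.3 kN/m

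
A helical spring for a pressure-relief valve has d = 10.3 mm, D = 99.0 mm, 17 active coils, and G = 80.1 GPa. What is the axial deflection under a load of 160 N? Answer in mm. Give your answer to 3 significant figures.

23.4 mm

k = Gd⁴/(8D³N_a) = (80.1×10³)(10.3⁴)/(8·99.0³·17) = 6.8318 N/mm
δ = F/k = 160 / 6.8318 = 23.42 mm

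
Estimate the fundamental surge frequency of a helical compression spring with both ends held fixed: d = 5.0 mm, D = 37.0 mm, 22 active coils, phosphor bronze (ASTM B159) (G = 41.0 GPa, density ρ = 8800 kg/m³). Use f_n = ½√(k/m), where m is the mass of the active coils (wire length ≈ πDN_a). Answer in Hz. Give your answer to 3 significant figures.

40.3 Hz

k = Gd⁴/(8D³N_a) = (41.0×10³)(5.0⁴)/(8·37.0³·22) = 2.8744 N/mm = 2874.4 N/m
Wire length L = πDN_a = π·37.0·22 = 2557.3 mm
m = ρ·(πd²/4)·L = 8800 × 19.635×10⁻⁶ m² × 2.5573 m = 0.44186 kg
f_n = ½√(k/m) = 0.5·√(2874.4/0.44186) = 0.5·√(6505.2) = 40.327 Hz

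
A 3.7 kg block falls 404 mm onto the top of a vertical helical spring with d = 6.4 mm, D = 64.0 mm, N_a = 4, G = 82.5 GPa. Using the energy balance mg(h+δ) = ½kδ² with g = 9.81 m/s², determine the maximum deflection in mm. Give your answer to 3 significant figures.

44.4 mm

k = Gd⁴/(8D³N_a) = (82.5×10³)(6.4⁴)/(8·64.0³·4) = 16.5 N/mm
W = mg = 3.7 × 9.81 = 36.297 N
½kδ² − Wδ − Wh = 0 → δ = (W + √(W² + 2kWh))/k
δ = (36.297 + √(1317.5 + 483912))/16.5 = (36.297 + 696.58)/16.5 = 44.417 mm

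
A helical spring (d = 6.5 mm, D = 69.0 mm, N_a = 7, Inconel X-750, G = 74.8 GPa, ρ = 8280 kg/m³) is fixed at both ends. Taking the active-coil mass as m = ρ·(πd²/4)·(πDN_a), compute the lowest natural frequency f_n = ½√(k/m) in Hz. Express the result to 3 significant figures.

66.0 Hz

k = Gd⁴/(8D³N_a) = (74.8×10³)(6.5⁴)/(8·69.0³·7) = 7.258 N/mm = 7258 N/m
Wire length L = πDN_a = π·69.0·7 = 1517.4 mm
m = ρ·(πd²/4)·L = 8280 × 33.183×10⁻⁶ m² × 1.5174 m = 0.41691 kg
f_n = ½√(k/m) = 0.5·√(7258/0.41691) = 0.5·√(17409) = 65.972 Hz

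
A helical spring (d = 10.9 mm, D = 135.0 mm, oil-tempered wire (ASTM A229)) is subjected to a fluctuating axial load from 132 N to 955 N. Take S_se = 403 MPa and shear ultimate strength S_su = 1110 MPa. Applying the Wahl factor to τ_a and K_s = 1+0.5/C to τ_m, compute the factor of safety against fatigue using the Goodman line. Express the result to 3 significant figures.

2.29

C = D/d = 135.0/10.9 = 12.3853; K_W = (4C−1)/(4C−4)+0.615/C = 1.1155; K_s = 1+0.5/C = 1.0404
F_a = (F_max−F_min)/2 = 411.5 N; F_m = (F_max+F_min)/2 = 543.5 N
τ_a = K_W·8F_aD/(πd³) = 1.1155 × 109.24 = 121.86 MPa
τ_m = K_s·8F_mD/(πd³) = 1.0404 × 144.28 = 150.1 MPa
Goodman: 1/n_f = τ_a/S_se + τ_m/S_su = 121.86/403 + 150.1/1110 = 0.30237 + 0.13523 = 0.4376
n_f = 1/0.4376 = 2.285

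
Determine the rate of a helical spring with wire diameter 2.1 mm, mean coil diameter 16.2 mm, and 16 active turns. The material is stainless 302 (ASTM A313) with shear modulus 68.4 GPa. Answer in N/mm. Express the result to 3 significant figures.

k = Gd⁴/(8D³N_a) = (68.4×10³ × 2.1⁴) / (8 × 16.2³ × 16)
  = 1.33025e+06 / 544196 = 2.4444 N/mm

2.44 N/mm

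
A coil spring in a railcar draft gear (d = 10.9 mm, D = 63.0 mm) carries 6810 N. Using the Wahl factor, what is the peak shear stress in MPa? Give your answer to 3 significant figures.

1070 MPa

Spring index C = D/d = 63.0/10.9 = 5.7798
K_W = (4C−1)/(4C−4) + 0.615/C = 22.119/19.119 + 0.1064 = 1.2633
τ₀ = 8FD/(πd³) = 8·6810·63.0/(π·10.9³) = 3.43224e+06/4068.5 = 843.62 MPa
τ_max = K·τ₀ = 1.2633 × 843.62 = 1065.8 MPa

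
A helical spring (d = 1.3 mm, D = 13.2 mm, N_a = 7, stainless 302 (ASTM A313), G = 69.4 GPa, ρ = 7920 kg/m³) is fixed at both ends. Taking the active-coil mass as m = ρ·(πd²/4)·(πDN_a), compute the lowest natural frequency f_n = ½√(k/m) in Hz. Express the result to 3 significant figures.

k = Gd⁴/(8D³N_a) = (69.4×10³)(1.3⁴)/(8·13.2³·7) = 1.5389 N/mm = 1538.9 N/m
Wire length L = πDN_a = π·13.2·7 = 290.28 mm
m = ρ·(πd²/4)·L = 7920 × 1.3273×10⁻⁶ m² × 0.29028 m = 0.0030516 kg
f_n = ½√(k/m) = 0.5·√(1538.9/0.0030516) = 0.5·√(5.0431e+05) = 355.07 Hz

355 Hz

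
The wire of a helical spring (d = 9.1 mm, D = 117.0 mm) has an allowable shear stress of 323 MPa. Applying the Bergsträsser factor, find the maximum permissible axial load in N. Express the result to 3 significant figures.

741 N

C = D/d = 117.0/9.1 = 12.8571
K_B = (4C+2)/(4C−3) = 53.429/48.429 = 1.1032
τ_max = K·8FD/(πd³) → F_max = τ_allow·πd³/(8DK)
F_max = 323·π·9.1³/(8·117.0·1.1032) = 7.6467e+05/1032.6 = 740.51 N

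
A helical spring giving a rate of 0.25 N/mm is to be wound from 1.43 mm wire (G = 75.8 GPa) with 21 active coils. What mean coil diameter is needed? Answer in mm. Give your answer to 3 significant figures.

D = (Gd⁴/(8N_a·k))^(1/3) = (75.8×10³·1.43⁴/(8·21·0.25))^(1/3)
  = (7546.82)^(1/3) = 19.6150 mm

19.6 mm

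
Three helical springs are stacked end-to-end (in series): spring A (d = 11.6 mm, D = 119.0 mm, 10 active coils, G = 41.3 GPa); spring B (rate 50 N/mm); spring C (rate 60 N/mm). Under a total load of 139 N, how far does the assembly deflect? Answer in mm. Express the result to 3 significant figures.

k_A = Gd⁴/(8D³N_a) = (41.3×10³)(11.6⁴)/(8·119.0³·10) = 5.5469 N/mm
Series: 1/k_eq = 1/5.5469 + 1/50 + 1/60 = 0.21695; k_eq = 4.6094 N/mm
δ = F/k_eq = 139/4.6094 = 30.156 mm

30.2 mm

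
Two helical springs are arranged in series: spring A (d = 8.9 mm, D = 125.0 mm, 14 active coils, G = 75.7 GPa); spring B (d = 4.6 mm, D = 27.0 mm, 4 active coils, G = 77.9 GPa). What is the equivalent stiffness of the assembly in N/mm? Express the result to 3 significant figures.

k_A = Gd⁴/(8D³N_a) = (75.7×10³)(8.9⁴)/(8·125.0³·14) = 2.1712 N/mm
k_B = Gd⁴/(8D³N_a) = (77.9×10³)(4.6⁴)/(8·27.0³·4) = 55.377 N/mm
Series: 1/k_eq = 1/2.1712 + 1/55.377 = 0.47862; k_eq = 2.0893 N/mm

2.09 N/mm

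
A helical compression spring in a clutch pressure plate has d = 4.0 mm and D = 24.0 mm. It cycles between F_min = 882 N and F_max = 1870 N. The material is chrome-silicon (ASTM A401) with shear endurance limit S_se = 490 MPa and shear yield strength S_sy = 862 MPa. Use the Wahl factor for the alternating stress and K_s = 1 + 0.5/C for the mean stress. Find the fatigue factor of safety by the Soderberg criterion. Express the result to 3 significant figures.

0.350

C = D/d = 24.0/4.0 = 6.0000; K_W = (4C−1)/(4C−4)+0.615/C = 1.2525; K_s = 1+0.5/C = 1.0833
F_a = (F_max−F_min)/2 = 494 N; F_m = (F_max+F_min)/2 = 1376 N
τ_a = K_W·8F_aD/(πd³) = 1.2525 × 471.74 = 590.85 MPa
τ_m = K_s·8F_mD/(πd³) = 1.0833 × 1314 = 1423.5 MPa
Soderberg: 1/n_f = τ_a/S_se + τ_m/S_sy = 590.85/490 + 1423.5/862 = 1.20581 + 1.65137 = 2.8572
n_f = 1/2.8572 = 0.35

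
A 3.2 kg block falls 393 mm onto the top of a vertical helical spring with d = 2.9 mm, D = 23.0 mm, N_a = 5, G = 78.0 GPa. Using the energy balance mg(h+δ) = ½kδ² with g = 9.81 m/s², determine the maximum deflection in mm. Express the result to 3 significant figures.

k = Gd⁴/(8D³N_a) = (78.0×10³)(2.9⁴)/(8·23.0³·5) = 11.336 N/mm
W = mg = 3.2 × 9.81 = 31.392 N
½kδ² − Wδ − Wh = 0 → δ = (W + √(W² + 2kWh))/k
δ = (31.392 + √(985.46 + 279695))/11.336 = (31.392 + 529.79)/11.336 = 49.507 mm

49.5 mm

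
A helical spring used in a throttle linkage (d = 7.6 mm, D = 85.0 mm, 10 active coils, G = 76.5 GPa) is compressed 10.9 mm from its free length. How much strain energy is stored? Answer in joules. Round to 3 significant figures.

k = Gd⁴/(8D³N_a) = (76.5×10³)(7.6⁴)/(8·85.0³·10) = 5.1948 N/mm
U = ½kδ² = 0.5 × 5.1948 × 10.9² = 308.6 N·mm = 0.3086 J

0.309 J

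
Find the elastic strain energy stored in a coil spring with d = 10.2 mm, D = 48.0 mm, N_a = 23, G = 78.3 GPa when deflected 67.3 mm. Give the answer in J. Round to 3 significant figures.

94.3 J

k = Gd⁴/(8D³N_a) = (78.3×10³)(10.2⁴)/(8·48.0³·23) = 41.651 N/mm
U = ½kδ² = 0.5 × 41.651 × 67.3² = 94324 N·mm = 94.324 J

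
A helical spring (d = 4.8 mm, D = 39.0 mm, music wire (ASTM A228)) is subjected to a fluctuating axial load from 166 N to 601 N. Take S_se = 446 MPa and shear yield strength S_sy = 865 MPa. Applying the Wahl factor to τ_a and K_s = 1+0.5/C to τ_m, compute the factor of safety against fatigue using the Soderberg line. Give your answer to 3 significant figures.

1.06

C = D/d = 39.0/4.8 = 8.1250; K_W = (4C−1)/(4C−4)+0.615/C = 1.1810; K_s = 1+0.5/C = 1.0615
F_a = (F_max−F_min)/2 = 217.5 N; F_m = (F_max+F_min)/2 = 383.5 N
τ_a = K_W·8F_aD/(πd³) = 1.1810 × 195.32 = 230.66 MPa
τ_m = K_s·8F_mD/(πd³) = 1.0615 × 344.39 = 365.58 MPa
Soderberg: 1/n_f = τ_a/S_se + τ_m/S_sy = 230.66/446 + 365.58/865 = 0.51718 + 0.42264 = 0.93981
n_f = 1/0.93981 = 1.064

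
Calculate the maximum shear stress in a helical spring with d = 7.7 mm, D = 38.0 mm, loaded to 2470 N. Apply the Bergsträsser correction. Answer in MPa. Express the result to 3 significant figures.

Spring index C = D/d = 38.0/7.7 = 4.9351
K_B = (4C+2)/(4C−3) = 21.740/16.740 = 1.2987
τ₀ = 8FD/(πd³) = 8·2470·38.0/(π·7.7³) = 750880/1434.2 = 523.54 MPa
τ_max = K·τ₀ = 1.2987 × 523.54 = 679.91 MPa

680 MPa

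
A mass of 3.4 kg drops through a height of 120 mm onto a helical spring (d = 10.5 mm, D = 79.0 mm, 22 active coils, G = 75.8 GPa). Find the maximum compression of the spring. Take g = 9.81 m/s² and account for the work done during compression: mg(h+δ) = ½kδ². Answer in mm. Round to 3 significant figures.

k = Gd⁴/(8D³N_a) = (75.8×10³)(10.5⁴)/(8·79.0³·22) = 10.618 N/mm
W = mg = 3.4 × 9.81 = 33.354 N
½kδ² − Wδ − Wh = 0 → δ = (W + √(W² + 2kWh))/k
δ = (33.354 + √(1112.5 + 84994.7))/10.618 = (33.354 + 293.44)/10.618 = 30.778 mm

30.8 mm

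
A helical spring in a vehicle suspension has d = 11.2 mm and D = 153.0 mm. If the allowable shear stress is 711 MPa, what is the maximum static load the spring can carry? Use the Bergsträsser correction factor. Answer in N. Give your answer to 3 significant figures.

C = D/d = 153.0/11.2 = 13.6607
K_B = (4C+2)/(4C−3) = 56.643/51.643 = 1.0968
τ_max = K·8FD/(πd³) → F_max = τ_allow·πd³/(8DK)
F_max = 711·π·11.2³/(8·153.0·1.0968) = 3.1381e+06/1342.5 = 2337.5 N

2340 N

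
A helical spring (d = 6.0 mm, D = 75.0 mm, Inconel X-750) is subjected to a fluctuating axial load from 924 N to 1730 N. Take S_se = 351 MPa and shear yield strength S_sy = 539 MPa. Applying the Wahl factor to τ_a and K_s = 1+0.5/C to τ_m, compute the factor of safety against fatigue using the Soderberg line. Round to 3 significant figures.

0.295

C = D/d = 75.0/6.0 = 12.5000; K_W = (4C−1)/(4C−4)+0.615/C = 1.1144; K_s = 1+0.5/C = 1.0400
F_a = (F_max−F_min)/2 = 403 N; F_m = (F_max+F_min)/2 = 1327 N
τ_a = K_W·8F_aD/(πd³) = 1.1144 × 356.33 = 397.1 MPa
τ_m = K_s·8F_mD/(πd³) = 1.0400 × 1173.3 = 1220.3 MPa
Soderberg: 1/n_f = τ_a/S_se + τ_m/S_sy = 397.1/351 + 1220.3/539 = 1.13134 + 2.26393 = 3.3953
n_f = 1/3.3953 = 0.2945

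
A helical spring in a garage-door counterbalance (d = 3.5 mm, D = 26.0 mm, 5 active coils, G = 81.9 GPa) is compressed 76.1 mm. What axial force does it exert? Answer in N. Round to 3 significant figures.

1330 N

k = Gd⁴/(8D³N_a) = (81.9×10³)(3.5⁴)/(8·26.0³·5) = 17.481 N/mm
F = k·δ = 17.481 × 76.1 = 1330.3 N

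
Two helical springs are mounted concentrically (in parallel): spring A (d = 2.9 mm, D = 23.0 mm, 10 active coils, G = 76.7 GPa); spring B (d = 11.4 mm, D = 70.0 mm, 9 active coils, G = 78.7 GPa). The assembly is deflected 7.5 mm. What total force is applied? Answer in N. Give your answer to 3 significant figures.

445 N

k_A = Gd⁴/(8D³N_a) = (76.7×10³)(2.9⁴)/(8·23.0³·10) = 5.5733 N/mm
k_B = Gd⁴/(8D³N_a) = (78.7×10³)(11.4⁴)/(8·70.0³·9) = 53.823 N/mm
Parallel: k_eq = 5.5733 + 53.823 = 59.396 N/mm
F = k_eq·δ = 59.396·7.5 = 445.47 N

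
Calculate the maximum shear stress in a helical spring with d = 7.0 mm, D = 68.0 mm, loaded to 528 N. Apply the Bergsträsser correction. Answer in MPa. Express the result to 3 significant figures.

Spring index C = D/d = 68.0/7.0 = 9.7143
K_B = (4C+2)/(4C−3) = 40.857/35.857 = 1.1394
τ₀ = 8FD/(πd³) = 8·528·68.0/(π·7.0³) = 287232/1077.6 = 266.56 MPa
τ_max = K·τ₀ = 1.1394 × 266.56 = 303.73 MPa

304 MPa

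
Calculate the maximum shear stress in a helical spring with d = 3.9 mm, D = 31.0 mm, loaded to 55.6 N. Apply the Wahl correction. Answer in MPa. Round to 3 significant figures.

87.7 MPa

Spring index C = D/d = 31.0/3.9 = 7.9487
K_W = (4C−1)/(4C−4) + 0.615/C = 30.795/27.795 + 0.0774 = 1.1853
τ₀ = 8FD/(πd³) = 8·55.6·31.0/(π·3.9³) = 13788.8/186.36 = 73.992 MPa
τ_max = K·τ₀ = 1.1853 × 73.992 = 87.703 MPa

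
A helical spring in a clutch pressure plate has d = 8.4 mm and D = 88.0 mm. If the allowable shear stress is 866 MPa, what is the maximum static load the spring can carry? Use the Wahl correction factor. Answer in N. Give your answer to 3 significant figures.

2010 N

C = D/d = 88.0/8.4 = 10.4762
K_W = (4C−1)/(4C−4) + 0.615/C = 40.905/37.905 + 0.0587 = 1.1379
τ_max = K·8FD/(πd³) → F_max = τ_allow·πd³/(8DK)
F_max = 866·π·8.4³/(8·88.0·1.1379) = 1.6125e+06/801.05 = 2013 N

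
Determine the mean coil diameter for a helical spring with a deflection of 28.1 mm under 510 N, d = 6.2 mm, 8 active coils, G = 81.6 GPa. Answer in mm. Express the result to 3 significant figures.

Required rate k = F/δ = 510/28.1 = 18.149 N/mm
D = (Gd⁴/(8N_a·k))^(1/3) = (81.6×10³·6.2⁴/(8·8·18.149))^(1/3)
  = (103804)^(1/3) = 46.9971 mm

47.0 mm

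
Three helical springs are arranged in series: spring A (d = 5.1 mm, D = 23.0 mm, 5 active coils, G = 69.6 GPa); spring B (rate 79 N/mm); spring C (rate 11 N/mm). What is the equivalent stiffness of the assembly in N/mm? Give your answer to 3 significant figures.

8.78 N/mm

k_A = Gd⁴/(8D³N_a) = (69.6×10³)(5.1⁴)/(8·23.0³·5) = 96.749 N/mm
Series: 1/k_eq = 1/96.749 + 1/79 + 1/11 = 0.1139; k_eq = 8.7794 N/mm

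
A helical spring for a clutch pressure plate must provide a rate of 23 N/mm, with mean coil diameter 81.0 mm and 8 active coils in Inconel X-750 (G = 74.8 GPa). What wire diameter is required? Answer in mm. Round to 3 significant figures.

10.1 mm

d = (8D³N_a·k / G)^(1/4) = (8·81.0³·8·23 / (74.8×10³))^0.25
  = (10458)^0.25 = 10.1127 mm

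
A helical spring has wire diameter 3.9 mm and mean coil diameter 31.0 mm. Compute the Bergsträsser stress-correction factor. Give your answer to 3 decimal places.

C = D/d = 31.0/3.9 = 7.9487
K_B = (4C+2)/(4C−3) = 33.795/28.795 = 1.1736

1.174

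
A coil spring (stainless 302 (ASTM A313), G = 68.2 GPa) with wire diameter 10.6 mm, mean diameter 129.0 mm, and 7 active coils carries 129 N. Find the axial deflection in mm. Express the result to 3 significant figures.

18.0 mm

k = Gd⁴/(8D³N_a) = (68.2×10³)(10.6⁴)/(8·129.0³·7) = 7.1623 N/mm
δ = F/k = 129 / 7.1623 = 18.011 mm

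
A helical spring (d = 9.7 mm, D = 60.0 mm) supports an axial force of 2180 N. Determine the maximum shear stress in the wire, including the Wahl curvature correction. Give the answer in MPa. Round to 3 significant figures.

454 MPa

Spring index C = D/d = 60.0/9.7 = 6.1856
K_W = (4C−1)/(4C−4) + 0.615/C = 23.742/20.742 + 0.0994 = 1.2441
τ₀ = 8FD/(πd³) = 8·2180·60.0/(π·9.7³) = 1.0464e+06/2867.2 = 364.95 MPa
τ_max = K·τ₀ = 1.2441 × 364.95 = 454.02 MPa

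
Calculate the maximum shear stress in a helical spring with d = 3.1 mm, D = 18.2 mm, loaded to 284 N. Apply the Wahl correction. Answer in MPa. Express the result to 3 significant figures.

Spring index C = D/d = 18.2/3.1 = 5.8710
K_W = (4C−1)/(4C−4) + 0.615/C = 22.484/19.484 + 0.1048 = 1.2587
τ₀ = 8FD/(πd³) = 8·284·18.2/(π·3.1³) = 41350.4/93.591 = 441.82 MPa
τ_max = K·τ₀ = 1.2587 × 441.82 = 556.13 MPa

556 MPa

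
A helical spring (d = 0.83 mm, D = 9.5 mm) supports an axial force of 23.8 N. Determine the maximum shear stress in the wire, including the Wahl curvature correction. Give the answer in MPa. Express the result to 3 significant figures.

Spring index C = D/d = 9.5/0.83 = 11.4458
K_W = (4C−1)/(4C−4) + 0.615/C = 44.783/41.783 + 0.0537 = 1.1255
τ₀ = 8FD/(πd³) = 8·23.8·9.5/(π·0.83³) = 1808.8/1.7963 = 1006.9 MPa
τ_max = K·τ₀ = 1.1255 × 1006.9 = 1133.3 MPa

1130 MPa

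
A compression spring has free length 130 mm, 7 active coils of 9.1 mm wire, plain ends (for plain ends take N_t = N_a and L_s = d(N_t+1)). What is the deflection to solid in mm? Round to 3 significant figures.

N_t = 7; L_s = 9.1·8 = 72.8 mm
δ_solid = L₀ − L_s = 130 − 72.8 = 57.2 mm

57.2 mm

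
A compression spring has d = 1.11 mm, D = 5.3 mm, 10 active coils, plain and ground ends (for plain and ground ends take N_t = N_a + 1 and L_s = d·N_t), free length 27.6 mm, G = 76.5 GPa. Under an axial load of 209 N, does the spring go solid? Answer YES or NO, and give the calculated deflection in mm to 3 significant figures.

YES, δ = 21.4 mm

k = Gd⁴/(8D³N_a) = (76.5×10³)(1.11⁴)/(8·5.3³·10) = 9.7507 N/mm
N_t = 11; L_s = 1.11·11 = 12.21 mm; δ_solid = L₀ − L_s = 27.6 − 12.21 = 15.39 mm
δ = F/k = 209/9.7507 = 21.434 mm
δ ≥ δ_solid → spring goes solid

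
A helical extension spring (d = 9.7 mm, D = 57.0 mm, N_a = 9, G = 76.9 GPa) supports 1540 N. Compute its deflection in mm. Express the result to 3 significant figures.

k = Gd⁴/(8D³N_a) = (76.9×10³)(9.7⁴)/(8·57.0³·9) = 51.057 N/mm
δ = F/k = 1540 / 51.057 = 30.162 mm

30.2 mm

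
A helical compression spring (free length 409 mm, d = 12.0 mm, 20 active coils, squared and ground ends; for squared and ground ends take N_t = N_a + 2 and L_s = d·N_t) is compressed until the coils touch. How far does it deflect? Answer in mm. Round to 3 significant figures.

145 mm

N_t = 22; L_s = 12.0·22 = 264 mm
δ_solid = L₀ − L_s = 409 − 264 = 145 mm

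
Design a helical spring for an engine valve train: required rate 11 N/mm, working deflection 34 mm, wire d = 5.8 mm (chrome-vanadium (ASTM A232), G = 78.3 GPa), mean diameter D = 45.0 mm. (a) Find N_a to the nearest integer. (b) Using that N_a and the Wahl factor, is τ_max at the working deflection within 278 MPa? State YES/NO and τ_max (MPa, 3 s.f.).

(a) 11 coils; (b) YES, τ_max = 263 MPa

N_a = Gd⁴/(8D³k) = (78.3×10³)(5.8⁴)/(8·45.0³·11) = 11.05 → N_a = 11
Actual rate k = Gd⁴/(8D³·11) = 11.05 N/mm
Working load F = kδ = 11.05·34 = 375.69 N
C = 45.0/5.8 = 7.7586; K_W = (4C−1)/(4C−4)+0.615/C = 1.1902
τ_max = K_W·8FD/(πd³) = 1.1902·220.65 = 262.62 MPa
τ_max ≤ 278 MPa → acceptable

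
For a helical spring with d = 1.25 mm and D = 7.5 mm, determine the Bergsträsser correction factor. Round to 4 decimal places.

C = D/d = 7.5/1.25 = 6.0000
K_B = (4C+2)/(4C−3) = 26.000/21.000 = 1.2381

1.2381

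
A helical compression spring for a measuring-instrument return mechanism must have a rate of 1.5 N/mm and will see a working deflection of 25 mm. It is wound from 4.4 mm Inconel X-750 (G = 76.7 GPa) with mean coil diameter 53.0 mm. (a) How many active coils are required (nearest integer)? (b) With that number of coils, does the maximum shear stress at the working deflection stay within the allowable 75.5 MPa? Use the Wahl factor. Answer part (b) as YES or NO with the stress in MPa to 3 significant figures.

N_a = Gd⁴/(8D³k) = (76.7×10³)(4.4⁴)/(8·53.0³·1.5) = 16.09 → N_a = 16
Actual rate k = Gd⁴/(8D³·16) = 1.5086 N/mm
Working load F = kδ = 1.5086·25 = 37.715 N
C = 53.0/4.4 = 12.0455; K_W = (4C−1)/(4C−4)+0.615/C = 1.1190
τ_max = K_W·8FD/(πd³) = 1.1190·59.754 = 66.862 MPa
τ_max ≤ 75.5 MPa → acceptable

(a) 16 coils; (b) YES, τ_max = 66.9 MPa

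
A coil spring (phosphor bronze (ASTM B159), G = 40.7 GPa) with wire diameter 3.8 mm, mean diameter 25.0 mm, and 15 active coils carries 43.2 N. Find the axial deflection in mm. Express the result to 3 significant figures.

k = Gd⁴/(8D³N_a) = (40.7×10³)(3.8⁴)/(8·25.0³·15) = 4.5261 N/mm
δ = F/k = 43.2 / 4.5261 = 9.5446 mm

9.54 mm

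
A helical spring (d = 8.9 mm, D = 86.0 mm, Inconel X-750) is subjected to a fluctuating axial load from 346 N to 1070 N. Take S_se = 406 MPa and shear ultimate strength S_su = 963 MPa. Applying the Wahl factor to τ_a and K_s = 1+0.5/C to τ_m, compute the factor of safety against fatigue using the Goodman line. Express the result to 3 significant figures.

C = D/d = 86.0/8.9 = 9.6629; K_W = (4C−1)/(4C−4)+0.615/C = 1.1502; K_s = 1+0.5/C = 1.0517
F_a = (F_max−F_min)/2 = 362 N; F_m = (F_max+F_min)/2 = 708 N
τ_a = K_W·8F_aD/(πd³) = 1.1502 × 112.45 = 129.35 MPa
τ_m = K_s·8F_mD/(πd³) = 1.0517 × 219.94 = 231.32 MPa
Goodman: 1/n_f = τ_a/S_se + τ_m/S_su = 129.35/406 + 231.32/963 = 0.31859 + 0.24021 = 0.5588
n_f = 1/0.5588 = 1.79

1.79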